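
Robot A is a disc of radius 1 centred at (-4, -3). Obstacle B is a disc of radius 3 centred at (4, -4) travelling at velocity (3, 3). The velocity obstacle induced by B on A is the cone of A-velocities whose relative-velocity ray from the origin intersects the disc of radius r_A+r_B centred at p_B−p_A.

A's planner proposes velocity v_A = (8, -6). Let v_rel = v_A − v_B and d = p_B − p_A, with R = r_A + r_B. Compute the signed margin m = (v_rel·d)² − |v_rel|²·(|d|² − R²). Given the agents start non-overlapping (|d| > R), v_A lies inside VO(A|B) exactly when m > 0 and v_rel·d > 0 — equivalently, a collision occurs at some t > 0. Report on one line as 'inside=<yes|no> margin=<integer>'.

d = (8, -1),  |d|² = 65;  R = 1+3 = 4,  c = 65−4² = 49
v_rel = (5, -9),  |v_rel|² = 106;  v_rel·d = (5)·(8) + (-9)·(-1) = 49
106·t² − 98·t + 49 = 0  ⇒  m = 49² − 106·49 = -2793
m = -2793 < 0,  v_rel·d = 49 > 0  ⇒  outside

inside=no margin=-2793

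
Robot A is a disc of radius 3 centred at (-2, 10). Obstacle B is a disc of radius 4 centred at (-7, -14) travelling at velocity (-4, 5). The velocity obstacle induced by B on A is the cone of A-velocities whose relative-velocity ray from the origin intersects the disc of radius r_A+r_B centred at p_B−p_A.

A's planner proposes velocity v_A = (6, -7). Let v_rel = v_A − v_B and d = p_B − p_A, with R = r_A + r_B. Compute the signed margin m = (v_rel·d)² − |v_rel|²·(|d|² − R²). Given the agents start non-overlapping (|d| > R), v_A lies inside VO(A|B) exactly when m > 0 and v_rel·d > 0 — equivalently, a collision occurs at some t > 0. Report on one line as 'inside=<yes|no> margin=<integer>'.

d = (-5, -24),  |d|² = 601;  R = 3+4 = 7,  c = 601−7² = 552
v_rel = (10, -12),  |v_rel|² = 244;  v_rel·d = (10)·(-5) + (-12)·(-24) = 238
244·t² − 476·t + 552 = 0  ⇒  m = 238² − 244·552 = -78044
m = -78044 < 0,  v_rel·d = 238 > 0  ⇒  outside

inside=no margin=-78044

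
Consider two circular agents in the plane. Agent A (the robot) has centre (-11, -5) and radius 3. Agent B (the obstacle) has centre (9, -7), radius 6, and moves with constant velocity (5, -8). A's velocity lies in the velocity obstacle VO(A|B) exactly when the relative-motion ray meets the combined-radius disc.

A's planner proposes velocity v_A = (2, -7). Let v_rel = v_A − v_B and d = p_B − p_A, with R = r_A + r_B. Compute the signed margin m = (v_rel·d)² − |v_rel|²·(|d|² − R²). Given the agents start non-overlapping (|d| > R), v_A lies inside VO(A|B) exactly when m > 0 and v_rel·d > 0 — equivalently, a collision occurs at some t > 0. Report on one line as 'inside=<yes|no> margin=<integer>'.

d = (20, -2),  |d|² = 404;  R = 3+6 = 9,  c = 404−9² = 323
v_rel = (-3, 1),  |v_rel|² = 10;  v_rel·d = (-3)·(20) + (1)·(-2) = -62
10·t² + 124·t + 323 = 0  ⇒  m = (-62)² − 10·323 = 614
m = 614 > 0,  v_rel·d = -62 < 0  ⇒  outside

inside=no margin=614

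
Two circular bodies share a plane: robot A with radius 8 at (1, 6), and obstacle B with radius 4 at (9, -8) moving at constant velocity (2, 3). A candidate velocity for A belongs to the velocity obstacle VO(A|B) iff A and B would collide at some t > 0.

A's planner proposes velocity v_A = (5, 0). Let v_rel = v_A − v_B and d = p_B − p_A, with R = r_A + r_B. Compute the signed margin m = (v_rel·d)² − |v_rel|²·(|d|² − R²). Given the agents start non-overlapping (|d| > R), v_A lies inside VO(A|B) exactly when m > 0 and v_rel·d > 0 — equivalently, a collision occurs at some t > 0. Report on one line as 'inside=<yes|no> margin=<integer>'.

d = (8, -14),  |d|² = 260;  R = 8+4 = 12,  c = 260−12² = 116
v_rel = (3, -3),  |v_rel|² = 18;  v_rel·d = (3)·(8) + (-3)·(-14) = 66
18·t² − 132·t + 116 = 0  ⇒  m = 66² − 18·116 = 2268
m = 2268 > 0,  v_rel·d = 66 > 0  ⇒  inside

inside=yes margin=2268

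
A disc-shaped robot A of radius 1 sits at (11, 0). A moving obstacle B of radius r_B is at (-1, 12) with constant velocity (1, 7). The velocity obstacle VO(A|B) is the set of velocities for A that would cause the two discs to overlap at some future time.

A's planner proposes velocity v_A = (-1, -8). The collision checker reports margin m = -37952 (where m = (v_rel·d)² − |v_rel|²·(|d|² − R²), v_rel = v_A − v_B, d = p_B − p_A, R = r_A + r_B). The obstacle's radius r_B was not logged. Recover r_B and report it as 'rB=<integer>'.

m = -37952
d = (-12, 12);  v_rel = (-2, -15),  |v_rel|² = 229
v_rel×d = (-2)·(12) − (-15)·(-12) = -204
since m = R²·229 − (-204)²:  R² = (41616 + -37952) / 229 = 16
R = √16 = 4  ⇒  r_B = 4 − 1 = 3

rB=3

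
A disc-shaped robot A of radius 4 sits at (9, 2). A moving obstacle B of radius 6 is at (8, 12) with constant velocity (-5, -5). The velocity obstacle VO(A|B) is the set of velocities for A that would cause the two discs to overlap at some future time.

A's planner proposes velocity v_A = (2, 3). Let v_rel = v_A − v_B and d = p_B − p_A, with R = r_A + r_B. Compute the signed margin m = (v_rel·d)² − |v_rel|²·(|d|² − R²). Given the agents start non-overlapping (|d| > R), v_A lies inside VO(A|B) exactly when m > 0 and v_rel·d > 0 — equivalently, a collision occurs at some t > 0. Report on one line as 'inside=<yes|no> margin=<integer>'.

d = (-1, 10),  |d|² = 101;  R = 4+6 = 10,  c = 101−10² = 1
v_rel = (7, 8),  |v_rel|² = 113;  v_rel·d = (7)·(-1) + (8)·(10) = 73
113·t² − 146·t + 1 = 0  ⇒  m = 73² − 113·1 = 5216
m = 5216 > 0,  v_rel·d = 73 > 0  ⇒  inside

inside=yes margin=5216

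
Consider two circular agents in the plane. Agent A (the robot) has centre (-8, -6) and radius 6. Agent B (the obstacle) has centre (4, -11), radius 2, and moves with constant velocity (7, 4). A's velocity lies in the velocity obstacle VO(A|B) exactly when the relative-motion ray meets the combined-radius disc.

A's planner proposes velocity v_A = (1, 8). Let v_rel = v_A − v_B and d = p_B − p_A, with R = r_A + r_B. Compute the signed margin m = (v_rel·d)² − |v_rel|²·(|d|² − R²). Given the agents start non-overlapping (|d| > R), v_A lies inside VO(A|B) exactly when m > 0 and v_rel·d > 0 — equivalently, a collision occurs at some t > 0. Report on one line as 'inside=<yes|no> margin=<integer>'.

d = (12, -5),  |d|² = 169;  R = 6+2 = 8,  c = 169−8² = 105
v_rel = (-6, 4),  |v_rel|² = 52;  v_rel·d = (-6)·(12) + (4)·(-5) = -92
52·t² + 184·t + 105 = 0  ⇒  m = (-92)² − 52·105 = 3004
m = 3004 > 0,  v_rel·d = -92 < 0  ⇒  outside

inside=no margin=3004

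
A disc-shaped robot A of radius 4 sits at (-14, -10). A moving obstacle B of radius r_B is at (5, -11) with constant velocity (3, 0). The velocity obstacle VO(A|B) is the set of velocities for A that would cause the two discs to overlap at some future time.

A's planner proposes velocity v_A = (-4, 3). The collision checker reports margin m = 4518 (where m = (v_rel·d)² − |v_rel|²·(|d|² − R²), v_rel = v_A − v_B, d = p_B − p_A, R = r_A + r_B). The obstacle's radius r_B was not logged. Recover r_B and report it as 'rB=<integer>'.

m = 4518
d = (19, -1);  v_rel = (-7, 3),  |v_rel|² = 58
v_rel×d = (-7)·(-1) − (3)·(19) = -50
since m = R²·58 − (-50)²:  R² = (2500 + 4518) / 58 = 121
R = √121 = 11  ⇒  r_B = 11 − 4 = 7

rB=7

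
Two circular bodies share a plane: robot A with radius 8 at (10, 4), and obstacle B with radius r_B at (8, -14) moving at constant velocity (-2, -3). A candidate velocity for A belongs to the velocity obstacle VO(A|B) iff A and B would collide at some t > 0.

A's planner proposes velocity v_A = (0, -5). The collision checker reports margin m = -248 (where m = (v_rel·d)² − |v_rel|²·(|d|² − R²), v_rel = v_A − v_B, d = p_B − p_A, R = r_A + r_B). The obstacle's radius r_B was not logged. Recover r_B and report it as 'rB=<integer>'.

m = -248
d = (-2, -18);  v_rel = (2, -2),  |v_rel|² = 8
v_rel×d = (2)·(-18) − (-2)·(-2) = -40
since m = R²·8 − (-40)²:  R² = (1600 + -248) / 8 = 169
R = √169 = 13  ⇒  r_B = 13 − 8 = 5

rB=5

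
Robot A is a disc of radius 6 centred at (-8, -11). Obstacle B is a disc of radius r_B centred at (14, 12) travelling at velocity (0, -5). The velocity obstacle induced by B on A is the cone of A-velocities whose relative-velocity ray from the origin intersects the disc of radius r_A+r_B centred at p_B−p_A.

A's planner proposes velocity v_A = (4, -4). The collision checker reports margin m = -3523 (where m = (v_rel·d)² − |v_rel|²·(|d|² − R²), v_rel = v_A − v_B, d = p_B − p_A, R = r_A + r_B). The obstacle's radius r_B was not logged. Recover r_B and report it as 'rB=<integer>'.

m = -3523
d = (22, 23);  v_rel = (4, 1),  |v_rel|² = 17
v_rel×d = (4)·(23) − (1)·(22) = 70
since m = R²·17 − 70²:  R² = (4900 + -3523) / 17 = 81
R = √81 = 9  ⇒  r_B = 9 − 6 = 3

rB=3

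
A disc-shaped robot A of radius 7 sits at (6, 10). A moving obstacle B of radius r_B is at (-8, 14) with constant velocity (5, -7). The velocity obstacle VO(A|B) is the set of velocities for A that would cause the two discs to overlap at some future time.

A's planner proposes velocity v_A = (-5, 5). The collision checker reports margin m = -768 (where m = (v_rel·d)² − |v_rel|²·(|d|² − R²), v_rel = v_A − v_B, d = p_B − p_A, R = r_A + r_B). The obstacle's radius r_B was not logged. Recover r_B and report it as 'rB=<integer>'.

m = -768
d = (-14, 4);  v_rel = (-10, 12),  |v_rel|² = 244
v_rel×d = (-10)·(4) − (12)·(-14) = 128
since m = R²·244 − 128²:  R² = (16384 + -768) / 244 = 64
R = √64 = 8  ⇒  r_B = 8 − 7 = 1

rB=1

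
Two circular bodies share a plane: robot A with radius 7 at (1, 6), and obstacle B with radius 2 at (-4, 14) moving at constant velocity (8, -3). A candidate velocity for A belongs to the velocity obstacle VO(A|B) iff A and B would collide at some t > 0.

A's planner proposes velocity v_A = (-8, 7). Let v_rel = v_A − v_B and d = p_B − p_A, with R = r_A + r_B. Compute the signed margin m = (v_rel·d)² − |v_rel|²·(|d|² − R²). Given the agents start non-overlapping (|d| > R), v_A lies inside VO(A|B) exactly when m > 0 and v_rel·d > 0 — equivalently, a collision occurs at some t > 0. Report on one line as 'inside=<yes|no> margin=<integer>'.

d = (-5, 8),  |d|² = 89;  R = 7+2 = 9,  c = 89−9² = 8
v_rel = (-16, 10),  |v_rel|² = 356;  v_rel·d = (-16)·(-5) + (10)·(8) = 160
356·t² − 320·t + 8 = 0  ⇒  m = 160² − 356·8 = 22752
m = 22752 > 0,  v_rel·d = 160 > 0  ⇒  inside

inside=yes margin=22752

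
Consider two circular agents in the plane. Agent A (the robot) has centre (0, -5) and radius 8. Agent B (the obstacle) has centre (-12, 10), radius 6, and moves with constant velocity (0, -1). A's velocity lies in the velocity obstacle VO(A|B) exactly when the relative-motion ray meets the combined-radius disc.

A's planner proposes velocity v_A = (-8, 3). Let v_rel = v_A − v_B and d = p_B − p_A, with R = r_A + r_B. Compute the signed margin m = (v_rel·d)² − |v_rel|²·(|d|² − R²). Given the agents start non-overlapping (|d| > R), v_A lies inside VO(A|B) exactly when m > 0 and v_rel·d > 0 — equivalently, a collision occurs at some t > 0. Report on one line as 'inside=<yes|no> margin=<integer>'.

d = (-12, 15),  |d|² = 369;  R = 8+6 = 14,  c = 369−14² = 173
v_rel = (-8, 4),  |v_rel|² = 80;  v_rel·d = (-8)·(-12) + (4)·(15) = 156
80·t² − 312·t + 173 = 0  ⇒  m = 156² − 80·173 = 10496
m = 10496 > 0,  v_rel·d = 156 > 0  ⇒  inside

inside=yes margin=10496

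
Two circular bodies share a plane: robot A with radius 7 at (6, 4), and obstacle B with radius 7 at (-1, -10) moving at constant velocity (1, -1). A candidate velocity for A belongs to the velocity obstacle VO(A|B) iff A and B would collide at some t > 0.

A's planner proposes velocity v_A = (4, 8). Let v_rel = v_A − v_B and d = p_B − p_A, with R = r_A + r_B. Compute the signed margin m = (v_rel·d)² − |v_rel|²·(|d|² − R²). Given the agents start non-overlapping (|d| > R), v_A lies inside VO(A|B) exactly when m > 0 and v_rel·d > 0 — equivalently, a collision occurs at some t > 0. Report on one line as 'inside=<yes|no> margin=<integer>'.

d = (-7, -14),  |d|² = 245;  R = 7+7 = 14,  c = 245−14² = 49
v_rel = (3, 9),  |v_rel|² = 90;  v_rel·d = (3)·(-7) + (9)·(-14) = -147
90·t² + 294·t + 49 = 0  ⇒  m = (-147)² − 90·49 = 17199
m = 17199 > 0,  v_rel·d = -147 < 0  ⇒  outside

inside=no margin=17199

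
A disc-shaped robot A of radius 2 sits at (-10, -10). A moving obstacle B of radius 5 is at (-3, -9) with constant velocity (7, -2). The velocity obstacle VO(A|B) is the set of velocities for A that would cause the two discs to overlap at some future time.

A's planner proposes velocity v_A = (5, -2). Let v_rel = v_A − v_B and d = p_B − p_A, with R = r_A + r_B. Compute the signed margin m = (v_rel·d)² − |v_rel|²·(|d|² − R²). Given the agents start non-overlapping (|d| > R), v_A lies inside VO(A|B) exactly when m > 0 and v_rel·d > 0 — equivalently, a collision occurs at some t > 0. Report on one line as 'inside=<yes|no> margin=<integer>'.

d = (7, 1),  |d|² = 50;  R = 2+5 = 7,  c = 50−7² = 1
v_rel = (-2, 0),  |v_rel|² = 4;  v_rel·d = (-2)·(7) + (0)·(1) = -14
4·t² + 28·t + 1 = 0  ⇒  m = (-14)² − 4·1 = 192
m = 192 > 0,  v_rel·d = -14 < 0  ⇒  outside

inside=no margin=192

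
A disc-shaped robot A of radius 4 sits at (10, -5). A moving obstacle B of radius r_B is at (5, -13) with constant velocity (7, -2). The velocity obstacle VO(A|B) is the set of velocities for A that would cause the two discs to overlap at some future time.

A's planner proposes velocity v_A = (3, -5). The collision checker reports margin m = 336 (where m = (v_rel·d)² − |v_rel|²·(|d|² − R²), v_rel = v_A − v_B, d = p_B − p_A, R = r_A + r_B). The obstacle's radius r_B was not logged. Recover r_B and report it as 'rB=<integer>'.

m = 336
d = (-5, -8);  v_rel = (-4, -3),  |v_rel|² = 25
v_rel×d = (-4)·(-8) − (-3)·(-5) = 17
since m = R²·25 − 17²:  R² = (289 + 336) / 25 = 25
R = √25 = 5  ⇒  r_B = 5 − 4 = 1

rB=1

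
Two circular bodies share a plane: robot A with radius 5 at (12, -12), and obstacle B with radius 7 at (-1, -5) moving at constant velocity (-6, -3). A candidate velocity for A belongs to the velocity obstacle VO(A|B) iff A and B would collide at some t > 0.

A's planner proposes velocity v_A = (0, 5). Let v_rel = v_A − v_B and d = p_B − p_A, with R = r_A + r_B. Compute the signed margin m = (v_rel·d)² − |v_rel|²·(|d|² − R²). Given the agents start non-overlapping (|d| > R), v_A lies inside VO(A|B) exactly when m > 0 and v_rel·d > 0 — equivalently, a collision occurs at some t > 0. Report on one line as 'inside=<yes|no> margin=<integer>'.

d = (-13, 7),  |d|² = 218;  R = 5+7 = 12,  c = 218−12² = 74
v_rel = (6, 8),  |v_rel|² = 100;  v_rel·d = (6)·(-13) + (8)·(7) = -22
100·t² + 44·t + 74 = 0  ⇒  m = (-22)² − 100·74 = -6916
m = -6916 < 0,  v_rel·d = -22 < 0  ⇒  outside

inside=no margin=-6916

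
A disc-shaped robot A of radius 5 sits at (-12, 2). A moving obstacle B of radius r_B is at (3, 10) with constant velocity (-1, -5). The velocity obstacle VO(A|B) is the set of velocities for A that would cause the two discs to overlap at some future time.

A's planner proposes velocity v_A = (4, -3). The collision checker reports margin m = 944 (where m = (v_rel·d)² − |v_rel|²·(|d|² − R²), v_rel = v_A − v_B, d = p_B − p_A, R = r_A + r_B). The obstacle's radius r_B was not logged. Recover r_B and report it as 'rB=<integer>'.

m = 944
d = (15, 8);  v_rel = (5, 2),  |v_rel|² = 29
v_rel×d = (5)·(8) − (2)·(15) = 10
since m = R²·29 − 10²:  R² = (100 + 944) / 29 = 36
R = √36 = 6  ⇒  r_B = 6 − 5 = 1

rB=1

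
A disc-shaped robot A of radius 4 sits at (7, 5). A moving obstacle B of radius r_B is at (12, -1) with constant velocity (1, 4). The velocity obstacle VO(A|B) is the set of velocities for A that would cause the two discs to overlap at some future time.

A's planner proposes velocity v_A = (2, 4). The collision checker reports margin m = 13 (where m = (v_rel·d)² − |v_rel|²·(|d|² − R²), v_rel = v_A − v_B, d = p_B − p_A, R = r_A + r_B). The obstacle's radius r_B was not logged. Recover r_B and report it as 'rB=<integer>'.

m = 13
d = (5, -6);  v_rel = (1, 0),  |v_rel|² = 1
v_rel×d = (1)·(-6) − (0)·(5) = -6
since m = R²·1 − (-6)²:  R² = (36 + 13) / 1 = 49
R = √49 = 7  ⇒  r_B = 7 − 4 = 3

rB=3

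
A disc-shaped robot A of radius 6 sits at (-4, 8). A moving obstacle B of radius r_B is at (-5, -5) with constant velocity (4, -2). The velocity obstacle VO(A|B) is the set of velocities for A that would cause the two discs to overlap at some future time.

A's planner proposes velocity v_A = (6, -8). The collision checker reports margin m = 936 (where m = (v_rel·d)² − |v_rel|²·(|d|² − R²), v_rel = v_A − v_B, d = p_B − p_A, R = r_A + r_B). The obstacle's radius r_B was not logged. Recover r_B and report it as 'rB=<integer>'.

m = 936
d = (-1, -13);  v_rel = (2, -6),  |v_rel|² = 40
v_rel×d = (2)·(-13) − (-6)·(-1) = -32
since m = R²·40 − (-32)²:  R² = (1024 + 936) / 40 = 49
R = √49 = 7  ⇒  r_B = 7 − 6 = 1

rB=1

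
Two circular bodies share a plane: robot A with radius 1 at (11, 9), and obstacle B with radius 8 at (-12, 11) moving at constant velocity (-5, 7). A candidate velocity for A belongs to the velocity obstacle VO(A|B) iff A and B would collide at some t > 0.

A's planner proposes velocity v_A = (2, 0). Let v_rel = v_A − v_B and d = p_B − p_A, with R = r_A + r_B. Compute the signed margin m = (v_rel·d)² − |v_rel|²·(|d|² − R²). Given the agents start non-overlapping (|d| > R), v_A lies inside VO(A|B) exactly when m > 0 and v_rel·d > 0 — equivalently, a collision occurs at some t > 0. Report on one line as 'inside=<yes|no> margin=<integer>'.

d = (-23, 2),  |d|² = 533;  R = 1+8 = 9,  c = 533−9² = 452
v_rel = (7, -7),  |v_rel|² = 98;  v_rel·d = (7)·(-23) + (-7)·(2) = -175
98·t² + 350·t + 452 = 0  ⇒  m = (-175)² − 98·452 = -13671
m = -13671 < 0,  v_rel·d = -175 < 0  ⇒  outside

inside=no margin=-13671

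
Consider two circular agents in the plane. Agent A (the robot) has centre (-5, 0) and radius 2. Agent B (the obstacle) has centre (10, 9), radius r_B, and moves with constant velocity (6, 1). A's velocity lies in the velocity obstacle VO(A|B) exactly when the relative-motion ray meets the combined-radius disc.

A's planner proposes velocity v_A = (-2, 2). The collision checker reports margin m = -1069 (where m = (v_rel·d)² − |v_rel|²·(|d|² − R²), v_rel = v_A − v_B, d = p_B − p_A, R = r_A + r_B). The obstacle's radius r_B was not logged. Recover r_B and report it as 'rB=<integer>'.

m = -1069
d = (15, 9);  v_rel = (-8, 1),  |v_rel|² = 65
v_rel×d = (-8)·(9) − (1)·(15) = -87
since m = R²·65 − (-87)²:  R² = (7569 + -1069) / 65 = 100
R = √100 = 10  ⇒  r_B = 10 − 2 = 8

rB=8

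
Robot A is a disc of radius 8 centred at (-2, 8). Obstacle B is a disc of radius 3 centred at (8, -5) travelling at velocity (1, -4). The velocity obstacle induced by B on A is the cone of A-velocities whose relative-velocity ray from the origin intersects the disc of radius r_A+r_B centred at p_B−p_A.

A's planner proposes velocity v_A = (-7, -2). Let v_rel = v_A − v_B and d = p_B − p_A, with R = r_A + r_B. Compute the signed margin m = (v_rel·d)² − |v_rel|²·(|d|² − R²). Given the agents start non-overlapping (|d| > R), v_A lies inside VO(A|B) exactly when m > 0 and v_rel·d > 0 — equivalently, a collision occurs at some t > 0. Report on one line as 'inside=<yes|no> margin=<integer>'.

d = (10, -13),  |d|² = 269;  R = 8+3 = 11,  c = 269−11² = 148
v_rel = (-8, 2),  |v_rel|² = 68;  v_rel·d = (-8)·(10) + (2)·(-13) = -106
68·t² + 212·t + 148 = 0  ⇒  m = (-106)² − 68·148 = 1172
m = 1172 > 0,  v_rel·d = -106 < 0  ⇒  outside

inside=no margin=1172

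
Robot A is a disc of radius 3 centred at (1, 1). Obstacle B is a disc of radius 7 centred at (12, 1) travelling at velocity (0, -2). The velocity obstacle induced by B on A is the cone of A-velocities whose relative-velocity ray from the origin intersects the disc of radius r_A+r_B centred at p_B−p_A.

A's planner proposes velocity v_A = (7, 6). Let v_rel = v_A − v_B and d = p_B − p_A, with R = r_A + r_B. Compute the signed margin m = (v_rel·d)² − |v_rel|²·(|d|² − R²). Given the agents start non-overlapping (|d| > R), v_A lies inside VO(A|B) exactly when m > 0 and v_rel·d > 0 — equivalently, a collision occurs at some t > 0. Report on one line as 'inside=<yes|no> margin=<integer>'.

d = (11, 0),  |d|² = 121;  R = 3+7 = 10,  c = 121−10² = 21
v_rel = (7, 8),  |v_rel|² = 113;  v_rel·d = (7)·(11) + (8)·(0) = 77
113·t² − 154·t + 21 = 0  ⇒  m = 77² − 113·21 = 3556
m = 3556 > 0,  v_rel·d = 77 > 0  ⇒  inside

inside=yes margin=3556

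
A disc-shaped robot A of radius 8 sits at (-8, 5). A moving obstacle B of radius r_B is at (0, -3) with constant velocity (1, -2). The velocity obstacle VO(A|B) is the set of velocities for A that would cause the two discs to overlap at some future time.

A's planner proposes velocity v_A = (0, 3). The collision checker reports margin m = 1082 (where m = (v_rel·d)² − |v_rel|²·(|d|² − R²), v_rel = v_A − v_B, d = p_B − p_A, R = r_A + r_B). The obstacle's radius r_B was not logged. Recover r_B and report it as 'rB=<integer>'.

m = 1082
d = (8, -8);  v_rel = (-1, 5),  |v_rel|² = 26
v_rel×d = (-1)·(-8) − (5)·(8) = -32
since m = R²·26 − (-32)²:  R² = (1024 + 1082) / 26 = 81
R = √81 = 9  ⇒  r_B = 9 − 8 = 1

rB=1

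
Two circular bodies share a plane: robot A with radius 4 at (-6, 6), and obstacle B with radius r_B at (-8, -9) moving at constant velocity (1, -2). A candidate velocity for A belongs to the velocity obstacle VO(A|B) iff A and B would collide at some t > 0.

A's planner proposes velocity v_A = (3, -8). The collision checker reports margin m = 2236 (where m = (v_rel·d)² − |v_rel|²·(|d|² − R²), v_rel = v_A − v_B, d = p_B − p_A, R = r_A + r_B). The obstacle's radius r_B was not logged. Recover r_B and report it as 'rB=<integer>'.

m = 2236
d = (-2, -15);  v_rel = (2, -6),  |v_rel|² = 40
v_rel×d = (2)·(-15) − (-6)·(-2) = -42
since m = R²·40 − (-42)²:  R² = (1764 + 2236) / 40 = 100
R = √100 = 10  ⇒  r_B = 10 − 4 = 6

rB=6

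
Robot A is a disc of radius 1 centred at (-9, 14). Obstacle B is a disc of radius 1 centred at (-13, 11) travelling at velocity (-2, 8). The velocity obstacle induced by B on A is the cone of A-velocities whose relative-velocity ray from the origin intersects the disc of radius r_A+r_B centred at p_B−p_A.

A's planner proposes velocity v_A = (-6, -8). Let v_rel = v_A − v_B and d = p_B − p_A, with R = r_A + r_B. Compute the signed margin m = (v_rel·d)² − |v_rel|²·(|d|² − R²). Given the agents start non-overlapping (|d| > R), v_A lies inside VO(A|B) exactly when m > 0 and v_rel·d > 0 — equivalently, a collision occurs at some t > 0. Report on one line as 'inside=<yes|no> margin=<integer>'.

d = (-4, -3),  |d|² = 25;  R = 1+1 = 2,  c = 25−2² = 21
v_rel = (-4, -16),  |v_rel|² = 272;  v_rel·d = (-4)·(-4) + (-16)·(-3) = 64
272·t² − 128·t + 21 = 0  ⇒  m = 64² − 272·21 = -1616
m = -1616 < 0,  v_rel·d = 64 > 0  ⇒  outside

inside=no margin=-1616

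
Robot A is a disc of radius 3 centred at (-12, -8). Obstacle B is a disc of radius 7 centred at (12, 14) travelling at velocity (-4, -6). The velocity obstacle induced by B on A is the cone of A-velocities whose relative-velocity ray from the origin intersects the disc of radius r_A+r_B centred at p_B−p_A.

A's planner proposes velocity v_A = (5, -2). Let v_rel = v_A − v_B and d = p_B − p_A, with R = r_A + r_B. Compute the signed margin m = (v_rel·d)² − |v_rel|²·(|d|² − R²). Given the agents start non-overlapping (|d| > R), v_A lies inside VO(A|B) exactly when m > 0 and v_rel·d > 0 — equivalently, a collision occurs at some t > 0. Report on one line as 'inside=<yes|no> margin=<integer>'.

d = (24, 22),  |d|² = 1060;  R = 3+7 = 10,  c = 1060−10² = 960
v_rel = (9, 4),  |v_rel|² = 97;  v_rel·d = (9)·(24) + (4)·(22) = 304
97·t² − 608·t + 960 = 0  ⇒  m = 304² − 97·960 = -704
m = -704 < 0,  v_rel·d = 304 > 0  ⇒  outside

inside=no margin=-704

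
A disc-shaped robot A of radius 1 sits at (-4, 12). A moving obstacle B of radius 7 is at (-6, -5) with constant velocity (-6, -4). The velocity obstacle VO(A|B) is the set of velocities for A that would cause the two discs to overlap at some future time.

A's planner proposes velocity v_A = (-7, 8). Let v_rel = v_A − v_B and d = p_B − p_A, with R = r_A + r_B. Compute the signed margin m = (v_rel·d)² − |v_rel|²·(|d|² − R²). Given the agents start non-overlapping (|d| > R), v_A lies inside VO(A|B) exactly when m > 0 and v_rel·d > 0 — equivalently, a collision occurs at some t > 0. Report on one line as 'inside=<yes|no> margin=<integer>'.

d = (-2, -17),  |d|² = 293;  R = 1+7 = 8,  c = 293−8² = 229
v_rel = (-1, 12),  |v_rel|² = 145;  v_rel·d = (-1)·(-2) + (12)·(-17) = -202
145·t² + 404·t + 229 = 0  ⇒  m = (-202)² − 145·229 = 7599
m = 7599 > 0,  v_rel·d = -202 < 0  ⇒  outside

inside=no margin=7599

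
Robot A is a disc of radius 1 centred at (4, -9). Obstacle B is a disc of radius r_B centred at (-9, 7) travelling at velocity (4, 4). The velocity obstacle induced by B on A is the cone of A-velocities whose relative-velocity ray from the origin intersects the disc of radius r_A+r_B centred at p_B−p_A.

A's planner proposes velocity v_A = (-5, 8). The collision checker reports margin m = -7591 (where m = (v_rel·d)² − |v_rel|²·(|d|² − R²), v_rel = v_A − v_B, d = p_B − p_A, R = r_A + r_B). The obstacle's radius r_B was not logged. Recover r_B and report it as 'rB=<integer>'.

m = -7591
d = (-13, 16);  v_rel = (-9, 4),  |v_rel|² = 97
v_rel×d = (-9)·(16) − (4)·(-13) = -92
since m = R²·97 − (-92)²:  R² = (8464 + -7591) / 97 = 9
R = √9 = 3  ⇒  r_B = 3 − 1 = 2

rB=2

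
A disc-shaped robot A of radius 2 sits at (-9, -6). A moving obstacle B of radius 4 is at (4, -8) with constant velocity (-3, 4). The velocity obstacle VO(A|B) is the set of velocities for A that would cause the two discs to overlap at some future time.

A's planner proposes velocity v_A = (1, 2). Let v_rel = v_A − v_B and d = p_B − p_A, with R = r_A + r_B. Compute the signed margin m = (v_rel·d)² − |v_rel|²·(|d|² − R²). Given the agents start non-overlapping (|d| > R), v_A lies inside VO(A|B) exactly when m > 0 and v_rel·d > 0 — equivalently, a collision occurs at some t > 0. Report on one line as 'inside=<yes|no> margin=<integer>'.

d = (13, -2),  |d|² = 173;  R = 2+4 = 6,  c = 173−6² = 137
v_rel = (4, -2),  |v_rel|² = 20;  v_rel·d = (4)·(13) + (-2)·(-2) = 56
20·t² − 112·t + 137 = 0  ⇒  m = 56² − 20·137 = 396
m = 396 > 0,  v_rel·d = 56 > 0  ⇒  inside

inside=yes margin=396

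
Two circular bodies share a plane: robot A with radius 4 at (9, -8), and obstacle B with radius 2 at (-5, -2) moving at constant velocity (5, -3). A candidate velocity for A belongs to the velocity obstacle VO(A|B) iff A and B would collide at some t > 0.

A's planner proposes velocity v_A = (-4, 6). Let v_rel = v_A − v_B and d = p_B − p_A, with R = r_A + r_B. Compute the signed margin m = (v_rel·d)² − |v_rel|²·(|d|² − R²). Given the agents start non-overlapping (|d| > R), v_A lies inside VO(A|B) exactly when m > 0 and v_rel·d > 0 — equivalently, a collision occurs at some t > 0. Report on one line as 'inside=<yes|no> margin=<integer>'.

d = (-14, 6),  |d|² = 232;  R = 4+2 = 6,  c = 232−6² = 196
v_rel = (-9, 9),  |v_rel|² = 162;  v_rel·d = (-9)·(-14) + (9)·(6) = 180
162·t² − 360·t + 196 = 0  ⇒  m = 180² − 162·196 = 648
m = 648 > 0,  v_rel·d = 180 > 0  ⇒  inside

inside=yes margin=648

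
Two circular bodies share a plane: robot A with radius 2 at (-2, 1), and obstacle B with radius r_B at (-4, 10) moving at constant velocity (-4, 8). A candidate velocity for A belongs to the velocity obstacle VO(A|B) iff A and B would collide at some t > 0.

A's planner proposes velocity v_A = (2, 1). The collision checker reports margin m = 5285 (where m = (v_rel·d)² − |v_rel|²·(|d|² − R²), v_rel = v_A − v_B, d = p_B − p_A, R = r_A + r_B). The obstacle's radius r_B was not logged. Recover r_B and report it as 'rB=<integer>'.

m = 5285
d = (-2, 9);  v_rel = (6, -7),  |v_rel|² = 85
v_rel×d = (6)·(9) − (-7)·(-2) = 40
since m = R²·85 − 40²:  R² = (1600 + 5285) / 85 = 81
R = √81 = 9  ⇒  r_B = 9 − 2 = 7

rB=7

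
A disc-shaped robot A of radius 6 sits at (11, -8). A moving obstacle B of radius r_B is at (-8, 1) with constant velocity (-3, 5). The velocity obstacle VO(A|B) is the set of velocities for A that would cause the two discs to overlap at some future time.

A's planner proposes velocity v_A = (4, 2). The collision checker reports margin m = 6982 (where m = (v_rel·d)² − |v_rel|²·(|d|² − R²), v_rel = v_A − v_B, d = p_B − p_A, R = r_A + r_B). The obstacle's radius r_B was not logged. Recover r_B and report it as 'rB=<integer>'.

m = 6982
d = (-19, 9);  v_rel = (7, -3),  |v_rel|² = 58
v_rel×d = (7)·(9) − (-3)·(-19) = 6
since m = R²·58 − 6²:  R² = (36 + 6982) / 58 = 121
R = √121 = 11  ⇒  r_B = 11 − 6 = 5

rB=5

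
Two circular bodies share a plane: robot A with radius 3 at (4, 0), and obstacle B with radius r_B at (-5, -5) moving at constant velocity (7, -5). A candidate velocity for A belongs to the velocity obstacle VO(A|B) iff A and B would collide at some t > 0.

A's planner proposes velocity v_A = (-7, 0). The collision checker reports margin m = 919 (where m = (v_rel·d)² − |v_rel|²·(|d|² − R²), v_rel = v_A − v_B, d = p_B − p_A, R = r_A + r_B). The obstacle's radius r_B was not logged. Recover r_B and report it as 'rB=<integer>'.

m = 919
d = (-9, -5);  v_rel = (-14, 5),  |v_rel|² = 221
v_rel×d = (-14)·(-5) − (5)·(-9) = 115
since m = R²·221 − 115²:  R² = (13225 + 919) / 221 = 64
R = √64 = 8  ⇒  r_B = 8 − 3 = 5

rB=5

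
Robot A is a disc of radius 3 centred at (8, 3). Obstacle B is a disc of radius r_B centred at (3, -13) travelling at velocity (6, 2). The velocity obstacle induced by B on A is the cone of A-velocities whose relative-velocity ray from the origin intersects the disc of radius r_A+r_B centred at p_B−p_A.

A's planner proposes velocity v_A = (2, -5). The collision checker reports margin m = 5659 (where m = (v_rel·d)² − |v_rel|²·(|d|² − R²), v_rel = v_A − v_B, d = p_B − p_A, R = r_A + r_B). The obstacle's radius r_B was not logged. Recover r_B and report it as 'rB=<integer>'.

m = 5659
d = (-5, -16);  v_rel = (-4, -7),  |v_rel|² = 65
v_rel×d = (-4)·(-16) − (-7)·(-5) = 29
since m = R²·65 − 29²:  R² = (841 + 5659) / 65 = 100
R = √100 = 10  ⇒  r_B = 10 − 3 = 7

rB=7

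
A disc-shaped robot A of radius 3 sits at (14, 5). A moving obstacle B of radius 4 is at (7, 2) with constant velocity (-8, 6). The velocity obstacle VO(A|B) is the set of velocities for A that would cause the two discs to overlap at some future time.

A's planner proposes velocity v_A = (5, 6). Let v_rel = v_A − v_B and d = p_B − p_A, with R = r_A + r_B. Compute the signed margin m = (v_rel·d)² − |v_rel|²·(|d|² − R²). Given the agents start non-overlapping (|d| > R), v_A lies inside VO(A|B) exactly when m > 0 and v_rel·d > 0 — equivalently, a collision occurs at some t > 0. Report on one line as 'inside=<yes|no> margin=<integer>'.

d = (-7, -3),  |d|² = 58;  R = 3+4 = 7,  c = 58−7² = 9
v_rel = (13, 0),  |v_rel|² = 169;  v_rel·d = (13)·(-7) + (0)·(-3) = -91
169·t² + 182·t + 9 = 0  ⇒  m = (-91)² − 169·9 = 6760
m = 6760 > 0,  v_rel·d = -91 < 0  ⇒  outside

inside=no margin=6760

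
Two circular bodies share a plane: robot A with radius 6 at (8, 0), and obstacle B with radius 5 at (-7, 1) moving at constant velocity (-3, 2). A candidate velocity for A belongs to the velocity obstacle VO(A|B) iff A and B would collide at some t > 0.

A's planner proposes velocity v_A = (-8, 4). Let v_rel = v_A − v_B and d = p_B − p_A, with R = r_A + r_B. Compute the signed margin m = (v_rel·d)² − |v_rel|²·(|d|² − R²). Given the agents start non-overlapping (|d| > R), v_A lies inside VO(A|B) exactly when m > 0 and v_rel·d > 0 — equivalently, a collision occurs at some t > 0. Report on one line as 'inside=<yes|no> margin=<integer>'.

d = (-15, 1),  |d|² = 226;  R = 6+5 = 11,  c = 226−11² = 105
v_rel = (-5, 2),  |v_rel|² = 29;  v_rel·d = (-5)·(-15) + (2)·(1) = 77
29·t² − 154·t + 105 = 0  ⇒  m = 77² − 29·105 = 2884
m = 2884 > 0,  v_rel·d = 77 > 0  ⇒  inside

inside=yes margin=2884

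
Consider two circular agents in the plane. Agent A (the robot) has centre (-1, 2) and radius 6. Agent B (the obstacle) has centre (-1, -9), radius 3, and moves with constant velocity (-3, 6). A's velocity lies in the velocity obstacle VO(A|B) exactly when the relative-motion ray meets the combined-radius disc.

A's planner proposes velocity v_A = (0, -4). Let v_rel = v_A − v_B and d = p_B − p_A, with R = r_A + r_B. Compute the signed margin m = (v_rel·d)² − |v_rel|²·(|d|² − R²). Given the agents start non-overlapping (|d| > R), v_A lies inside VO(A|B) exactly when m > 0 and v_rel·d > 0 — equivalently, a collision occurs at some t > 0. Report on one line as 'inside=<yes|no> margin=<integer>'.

d = (0, -11),  |d|² = 121;  R = 6+3 = 9,  c = 121−9² = 40
v_rel = (3, -10),  |v_rel|² = 109;  v_rel·d = (3)·(0) + (-10)·(-11) = 110
109·t² − 220·t + 40 = 0  ⇒  m = 110² − 109·40 = 7740
m = 7740 > 0,  v_rel·d = 110 > 0  ⇒  inside

inside=yes margin=7740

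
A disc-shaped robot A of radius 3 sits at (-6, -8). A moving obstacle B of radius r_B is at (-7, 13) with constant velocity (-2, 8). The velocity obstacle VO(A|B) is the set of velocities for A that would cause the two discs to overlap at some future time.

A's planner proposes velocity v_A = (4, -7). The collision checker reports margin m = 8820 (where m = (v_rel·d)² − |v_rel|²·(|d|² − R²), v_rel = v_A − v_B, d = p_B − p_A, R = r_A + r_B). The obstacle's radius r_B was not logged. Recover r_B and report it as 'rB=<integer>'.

m = 8820
d = (-1, 21);  v_rel = (6, -15),  |v_rel|² = 261
v_rel×d = (6)·(21) − (-15)·(-1) = 111
since m = R²·261 − 111²:  R² = (12321 + 8820) / 261 = 81
R = √81 = 9  ⇒  r_B = 9 − 3 = 6

rB=6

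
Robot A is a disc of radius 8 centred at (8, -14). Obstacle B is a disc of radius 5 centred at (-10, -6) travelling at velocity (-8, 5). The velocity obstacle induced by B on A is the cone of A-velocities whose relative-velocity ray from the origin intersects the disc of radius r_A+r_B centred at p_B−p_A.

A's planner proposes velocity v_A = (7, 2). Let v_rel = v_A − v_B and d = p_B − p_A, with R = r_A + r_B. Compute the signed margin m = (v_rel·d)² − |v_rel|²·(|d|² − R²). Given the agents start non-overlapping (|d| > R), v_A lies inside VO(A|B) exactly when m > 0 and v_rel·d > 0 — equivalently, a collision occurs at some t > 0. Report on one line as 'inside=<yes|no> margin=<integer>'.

d = (-18, 8),  |d|² = 388;  R = 8+5 = 13,  c = 388−13² = 219
v_rel = (15, -3),  |v_rel|² = 234;  v_rel·d = (15)·(-18) + (-3)·(8) = -294
234·t² + 588·t + 219 = 0  ⇒  m = (-294)² − 234·219 = 35190
m = 35190 > 0,  v_rel·d = -294 < 0  ⇒  outside

inside=no margin=35190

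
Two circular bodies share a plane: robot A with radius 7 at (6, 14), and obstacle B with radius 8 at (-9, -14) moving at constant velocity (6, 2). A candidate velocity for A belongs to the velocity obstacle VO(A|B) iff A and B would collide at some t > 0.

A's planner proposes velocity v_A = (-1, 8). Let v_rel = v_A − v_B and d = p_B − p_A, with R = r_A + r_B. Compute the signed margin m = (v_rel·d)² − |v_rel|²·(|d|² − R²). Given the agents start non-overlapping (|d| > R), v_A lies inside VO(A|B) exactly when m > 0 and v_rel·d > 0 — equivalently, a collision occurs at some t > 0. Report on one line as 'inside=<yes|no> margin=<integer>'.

d = (-15, -28),  |d|² = 1009;  R = 7+8 = 15,  c = 1009−15² = 784
v_rel = (-7, 6),  |v_rel|² = 85;  v_rel·d = (-7)·(-15) + (6)·(-28) = -63
85·t² + 126·t + 784 = 0  ⇒  m = (-63)² − 85·784 = -62671
m = -62671 < 0,  v_rel·d = -63 < 0  ⇒  outside

inside=no margin=-62671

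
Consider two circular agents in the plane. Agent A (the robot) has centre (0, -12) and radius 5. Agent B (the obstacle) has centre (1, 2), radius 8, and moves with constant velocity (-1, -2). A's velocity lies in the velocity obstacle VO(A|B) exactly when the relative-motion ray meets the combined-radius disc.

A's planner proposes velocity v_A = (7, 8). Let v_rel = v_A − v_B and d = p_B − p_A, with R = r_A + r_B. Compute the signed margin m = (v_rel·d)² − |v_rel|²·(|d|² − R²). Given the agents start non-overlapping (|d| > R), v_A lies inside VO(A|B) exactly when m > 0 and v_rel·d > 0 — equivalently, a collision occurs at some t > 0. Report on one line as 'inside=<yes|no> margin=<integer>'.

d = (1, 14),  |d|² = 197;  R = 5+8 = 13,  c = 197−13² = 28
v_rel = (8, 10),  |v_rel|² = 164;  v_rel·d = (8)·(1) + (10)·(14) = 148
164·t² − 296·t + 28 = 0  ⇒  m = 148² − 164·28 = 17312
m = 17312 > 0,  v_rel·d = 148 > 0  ⇒  inside

inside=yes margin=17312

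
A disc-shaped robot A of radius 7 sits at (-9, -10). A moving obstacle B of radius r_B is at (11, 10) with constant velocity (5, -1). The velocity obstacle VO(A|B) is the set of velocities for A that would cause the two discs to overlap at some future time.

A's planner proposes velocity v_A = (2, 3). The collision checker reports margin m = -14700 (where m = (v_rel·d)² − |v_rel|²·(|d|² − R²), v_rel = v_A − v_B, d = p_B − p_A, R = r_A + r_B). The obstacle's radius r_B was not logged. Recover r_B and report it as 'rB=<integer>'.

m = -14700
d = (20, 20);  v_rel = (-3, 4),  |v_rel|² = 25
v_rel×d = (-3)·(20) − (4)·(20) = -140
since m = R²·25 − (-140)²:  R² = (19600 + -14700) / 25 = 196
R = √196 = 14  ⇒  r_B = 14 − 7 = 7

rB=7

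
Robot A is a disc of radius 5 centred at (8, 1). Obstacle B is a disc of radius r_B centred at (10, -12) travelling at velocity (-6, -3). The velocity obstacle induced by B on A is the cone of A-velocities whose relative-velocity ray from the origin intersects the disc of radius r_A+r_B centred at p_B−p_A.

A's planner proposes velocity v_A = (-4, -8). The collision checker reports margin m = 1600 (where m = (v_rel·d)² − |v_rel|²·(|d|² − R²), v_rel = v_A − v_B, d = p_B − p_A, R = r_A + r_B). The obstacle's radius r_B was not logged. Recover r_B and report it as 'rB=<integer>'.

m = 1600
d = (2, -13);  v_rel = (2, -5),  |v_rel|² = 29
v_rel×d = (2)·(-13) − (-5)·(2) = -16
since m = R²·29 − (-16)²:  R² = (256 + 1600) / 29 = 64
R = √64 = 8  ⇒  r_B = 8 − 5 = 3

rB=3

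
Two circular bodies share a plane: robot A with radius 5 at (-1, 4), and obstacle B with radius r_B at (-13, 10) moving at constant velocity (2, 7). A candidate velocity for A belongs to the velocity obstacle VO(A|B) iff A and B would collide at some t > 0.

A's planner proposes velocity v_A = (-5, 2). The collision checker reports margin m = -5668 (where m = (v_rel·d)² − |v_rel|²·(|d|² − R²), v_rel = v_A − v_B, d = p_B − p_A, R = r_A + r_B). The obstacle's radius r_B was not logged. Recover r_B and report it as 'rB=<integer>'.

m = -5668
d = (-12, 6);  v_rel = (-7, -5),  |v_rel|² = 74
v_rel×d = (-7)·(6) − (-5)·(-12) = -102
since m = R²·74 − (-102)²:  R² = (10404 + -5668) / 74 = 64
R = √64 = 8  ⇒  r_B = 8 − 5 = 3

rB=3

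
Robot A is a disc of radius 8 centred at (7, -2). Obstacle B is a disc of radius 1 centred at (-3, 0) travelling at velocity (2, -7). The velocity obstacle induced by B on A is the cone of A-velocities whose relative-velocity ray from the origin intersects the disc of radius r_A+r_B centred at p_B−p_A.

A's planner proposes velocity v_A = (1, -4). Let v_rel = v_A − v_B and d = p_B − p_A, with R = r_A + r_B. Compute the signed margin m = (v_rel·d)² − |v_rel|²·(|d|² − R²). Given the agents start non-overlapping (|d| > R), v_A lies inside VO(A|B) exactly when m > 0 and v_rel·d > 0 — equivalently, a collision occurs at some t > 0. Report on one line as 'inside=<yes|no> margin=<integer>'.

d = (-10, 2),  |d|² = 104;  R = 8+1 = 9,  c = 104−9² = 23
v_rel = (-1, 3),  |v_rel|² = 10;  v_rel·d = (-1)·(-10) + (3)·(2) = 16
10·t² − 32·t + 23 = 0  ⇒  m = 16² − 10·23 = 26
m = 26 > 0,  v_rel·d = 16 > 0  ⇒  inside

inside=yes margin=26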